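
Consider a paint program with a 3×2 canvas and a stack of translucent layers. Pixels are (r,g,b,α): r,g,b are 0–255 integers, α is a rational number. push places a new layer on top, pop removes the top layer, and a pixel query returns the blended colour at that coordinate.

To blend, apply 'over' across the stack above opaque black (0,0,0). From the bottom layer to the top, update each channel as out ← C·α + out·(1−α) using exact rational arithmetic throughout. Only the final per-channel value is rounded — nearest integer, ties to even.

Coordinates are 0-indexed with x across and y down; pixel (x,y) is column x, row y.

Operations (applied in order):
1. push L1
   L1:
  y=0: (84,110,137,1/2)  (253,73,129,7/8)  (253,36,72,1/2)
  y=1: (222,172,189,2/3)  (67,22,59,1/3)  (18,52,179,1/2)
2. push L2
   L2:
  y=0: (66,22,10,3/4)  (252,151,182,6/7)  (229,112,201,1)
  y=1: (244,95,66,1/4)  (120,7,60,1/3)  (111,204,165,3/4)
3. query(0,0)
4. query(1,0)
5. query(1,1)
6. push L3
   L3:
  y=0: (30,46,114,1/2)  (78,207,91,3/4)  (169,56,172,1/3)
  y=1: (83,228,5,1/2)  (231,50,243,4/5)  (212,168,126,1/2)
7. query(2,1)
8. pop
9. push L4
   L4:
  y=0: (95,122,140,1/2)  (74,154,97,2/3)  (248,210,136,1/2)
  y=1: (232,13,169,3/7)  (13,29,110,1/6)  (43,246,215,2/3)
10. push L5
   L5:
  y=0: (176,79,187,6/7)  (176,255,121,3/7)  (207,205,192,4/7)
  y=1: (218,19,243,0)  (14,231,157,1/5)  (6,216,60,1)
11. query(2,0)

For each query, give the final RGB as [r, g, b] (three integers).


at x=0,y=0 over L1,L2:
L1 α=1/2: [42, 55, 137/2]
L2 α=3/4: [60, 121/4, 197/8]
= [60, 30, 25]

at x=1,y=0 over L1,L2:
L1 α=7/8: [1771/8, 511/8, 903/8]
L2 α=6/7: [1981/8, 7759/56, 1377/8]
= [248, 139, 172]

at x=1,y=1 over L1,L2:
L1 α=1/3: [67/3, 22/3, 59/3]
L2 α=1/3: [494/9, 65/9, 298/9]
rounded: [55, 7, 33]

query (2,1) [L1,L2,L3] — begin 0,0,0
after L1 α=1/2: [9, 26, 179/2]
after L2 α=3/4: [171/2, 319/2, 1169/8]
after L3 α=1/2: [595/4, 655/4, 2177/16]
→ [149, 164, 136]

(2,0) stack=L1,L2,L4,L5; from [0,0,0]:
L1 α=1/2: [253/2, 18, 36]
L2 α=1: [229, 112, 201]
L4 α=1/2: [477/2, 161, 337/2]
L5 α=4/7: [441/2, 1303/7, 2547/14]
rounded: [220, 186, 182]


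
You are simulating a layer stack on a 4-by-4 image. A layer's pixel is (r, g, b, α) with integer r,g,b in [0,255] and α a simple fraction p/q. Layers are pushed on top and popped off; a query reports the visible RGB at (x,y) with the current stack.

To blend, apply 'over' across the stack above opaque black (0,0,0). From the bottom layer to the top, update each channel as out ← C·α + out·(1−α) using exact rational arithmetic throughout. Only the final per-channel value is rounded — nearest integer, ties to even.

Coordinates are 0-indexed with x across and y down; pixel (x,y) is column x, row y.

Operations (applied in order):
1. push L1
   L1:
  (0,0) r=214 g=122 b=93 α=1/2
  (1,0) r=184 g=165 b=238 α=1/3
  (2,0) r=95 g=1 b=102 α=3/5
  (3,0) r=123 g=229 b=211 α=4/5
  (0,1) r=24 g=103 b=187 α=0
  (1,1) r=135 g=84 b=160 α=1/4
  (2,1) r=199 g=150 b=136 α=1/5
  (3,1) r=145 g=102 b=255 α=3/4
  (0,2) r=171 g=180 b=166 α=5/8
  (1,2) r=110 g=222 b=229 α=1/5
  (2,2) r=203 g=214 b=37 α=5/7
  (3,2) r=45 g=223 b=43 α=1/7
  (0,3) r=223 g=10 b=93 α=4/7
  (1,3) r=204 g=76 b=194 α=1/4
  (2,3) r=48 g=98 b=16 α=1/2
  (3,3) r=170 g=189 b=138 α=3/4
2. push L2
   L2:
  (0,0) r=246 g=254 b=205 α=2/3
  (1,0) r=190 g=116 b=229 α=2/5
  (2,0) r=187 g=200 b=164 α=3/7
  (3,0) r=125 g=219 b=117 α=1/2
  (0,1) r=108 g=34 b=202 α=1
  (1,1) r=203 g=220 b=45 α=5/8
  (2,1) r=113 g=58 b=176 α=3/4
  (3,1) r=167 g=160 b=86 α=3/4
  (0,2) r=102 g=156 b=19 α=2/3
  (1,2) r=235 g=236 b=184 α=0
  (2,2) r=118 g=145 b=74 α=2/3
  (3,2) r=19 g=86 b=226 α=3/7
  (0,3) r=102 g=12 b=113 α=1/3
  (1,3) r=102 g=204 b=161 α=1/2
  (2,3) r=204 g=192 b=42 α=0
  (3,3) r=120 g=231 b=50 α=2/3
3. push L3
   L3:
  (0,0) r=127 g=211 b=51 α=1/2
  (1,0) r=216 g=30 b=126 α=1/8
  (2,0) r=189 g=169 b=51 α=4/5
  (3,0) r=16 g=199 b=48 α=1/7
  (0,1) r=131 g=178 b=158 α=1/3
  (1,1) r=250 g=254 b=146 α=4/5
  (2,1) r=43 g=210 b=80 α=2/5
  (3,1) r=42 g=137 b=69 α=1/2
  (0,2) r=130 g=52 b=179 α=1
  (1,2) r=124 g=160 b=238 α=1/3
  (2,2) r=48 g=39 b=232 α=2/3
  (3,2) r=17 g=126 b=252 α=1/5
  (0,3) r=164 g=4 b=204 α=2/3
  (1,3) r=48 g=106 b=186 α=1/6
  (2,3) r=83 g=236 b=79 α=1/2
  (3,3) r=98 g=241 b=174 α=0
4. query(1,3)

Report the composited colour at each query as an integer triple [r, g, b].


at x=1,y=3 over L1,L2,L3:
L1 α=1/4: [51, 19, 97/2]
L2 α=1/2: [153/2, 223/2, 419/4]
L3 α=1/6: [287/4, 1327/12, 2839/24]
→ [72, 111, 118]


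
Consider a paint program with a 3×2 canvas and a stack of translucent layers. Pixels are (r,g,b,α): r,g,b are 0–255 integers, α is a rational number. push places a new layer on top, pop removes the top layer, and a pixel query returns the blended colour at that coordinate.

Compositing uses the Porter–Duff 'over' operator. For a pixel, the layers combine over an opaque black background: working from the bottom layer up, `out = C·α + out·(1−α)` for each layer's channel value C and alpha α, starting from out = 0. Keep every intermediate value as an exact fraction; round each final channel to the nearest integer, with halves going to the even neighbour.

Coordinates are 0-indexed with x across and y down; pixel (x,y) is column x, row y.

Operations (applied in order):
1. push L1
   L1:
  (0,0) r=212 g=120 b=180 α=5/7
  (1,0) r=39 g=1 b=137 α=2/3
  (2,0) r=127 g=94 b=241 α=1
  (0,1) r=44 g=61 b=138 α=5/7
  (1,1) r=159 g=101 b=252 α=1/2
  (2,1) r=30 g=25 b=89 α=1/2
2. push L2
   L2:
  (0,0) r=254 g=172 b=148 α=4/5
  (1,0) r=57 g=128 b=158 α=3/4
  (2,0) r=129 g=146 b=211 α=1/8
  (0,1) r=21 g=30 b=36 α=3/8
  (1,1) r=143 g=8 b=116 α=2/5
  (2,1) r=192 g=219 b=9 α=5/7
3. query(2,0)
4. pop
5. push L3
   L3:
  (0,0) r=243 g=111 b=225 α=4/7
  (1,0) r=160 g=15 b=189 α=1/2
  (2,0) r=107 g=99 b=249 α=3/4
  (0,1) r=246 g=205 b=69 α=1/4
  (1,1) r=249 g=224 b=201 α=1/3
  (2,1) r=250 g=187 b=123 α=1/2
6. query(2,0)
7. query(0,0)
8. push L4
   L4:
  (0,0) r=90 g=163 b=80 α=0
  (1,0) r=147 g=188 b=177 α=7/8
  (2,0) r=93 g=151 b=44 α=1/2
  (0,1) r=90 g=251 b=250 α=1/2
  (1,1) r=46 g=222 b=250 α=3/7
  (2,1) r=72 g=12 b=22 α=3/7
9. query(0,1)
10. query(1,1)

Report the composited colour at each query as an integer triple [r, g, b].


query (2,0) [L1,L2] — begin 0,0,0
after L1 α=1: [127, 94, 241]
after L2 α=1/8: [509/4, 201/2, 949/4]
rounded: [127, 100, 237]

query (2,0) [L1,L3] — begin 0,0,0
after L1 α=1: [127, 94, 241]
after L3 α=3/4: [112, 391/4, 247]
→ [112, 98, 247]

at x=0,y=0 over L1,L3:
after L1 α=5/7: [1060/7, 600/7, 900/7]
after L3 α=4/7: [9984/49, 4908/49, 9000/49]
→ [204, 100, 184]

(0,1) stack=L1,L3,L4; from [0,0,0]:
L1 α=5/7: [220/7, 305/7, 690/7]
L3 α=1/4: [1191/14, 1175/14, 2553/28]
L4 α=1/2: [2451/28, 4689/28, 9553/56]
rounded: [88, 167, 171]

at x=1,y=1 over L1,L3,L4:
after L1 α=1/2: [159/2, 101/2, 126]
after L3 α=1/3: [136, 325/3, 151]
after L4 α=3/7: [682/7, 3298/21, 1354/7]
→ [97, 157, 193]


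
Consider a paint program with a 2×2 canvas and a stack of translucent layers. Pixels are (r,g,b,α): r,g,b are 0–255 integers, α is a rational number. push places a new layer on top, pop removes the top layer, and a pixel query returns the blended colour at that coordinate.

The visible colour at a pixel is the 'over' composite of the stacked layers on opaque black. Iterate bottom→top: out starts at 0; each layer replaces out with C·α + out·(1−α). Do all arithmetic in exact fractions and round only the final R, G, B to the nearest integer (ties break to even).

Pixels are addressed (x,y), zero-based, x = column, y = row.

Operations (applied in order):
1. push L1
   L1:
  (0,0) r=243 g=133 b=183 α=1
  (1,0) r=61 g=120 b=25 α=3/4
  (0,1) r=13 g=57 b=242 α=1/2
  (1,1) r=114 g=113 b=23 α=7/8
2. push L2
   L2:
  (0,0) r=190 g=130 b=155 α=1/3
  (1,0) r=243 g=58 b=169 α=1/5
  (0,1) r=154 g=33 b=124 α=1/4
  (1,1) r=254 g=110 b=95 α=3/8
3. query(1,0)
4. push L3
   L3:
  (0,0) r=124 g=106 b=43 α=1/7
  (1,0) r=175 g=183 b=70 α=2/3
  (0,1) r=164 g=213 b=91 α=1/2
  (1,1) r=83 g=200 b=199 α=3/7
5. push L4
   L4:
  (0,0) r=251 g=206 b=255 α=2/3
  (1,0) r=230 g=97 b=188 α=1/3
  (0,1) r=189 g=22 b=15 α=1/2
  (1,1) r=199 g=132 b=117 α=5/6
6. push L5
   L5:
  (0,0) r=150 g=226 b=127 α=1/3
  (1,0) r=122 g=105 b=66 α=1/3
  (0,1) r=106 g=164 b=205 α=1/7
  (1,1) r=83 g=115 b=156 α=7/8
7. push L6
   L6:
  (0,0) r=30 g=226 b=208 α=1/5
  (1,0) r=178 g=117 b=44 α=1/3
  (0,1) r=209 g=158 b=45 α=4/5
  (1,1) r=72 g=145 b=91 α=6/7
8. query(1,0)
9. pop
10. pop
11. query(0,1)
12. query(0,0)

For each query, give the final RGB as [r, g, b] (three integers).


at x=1,y=0 over L1,L2:
after L1 α=3/4: [183/4, 90, 75/4]
after L2 α=1/5: [426/5, 418/5, 244/5]
→ [85, 84, 49]

query (1,0) [L1,L2,L3,L4,L5,L6] — begin 0,0,0
L1 α=3/4: [183/4, 90, 75/4]
L2 α=1/5: [426/5, 418/5, 244/5]
L3 α=2/3: [2176/15, 2248/15, 944/15]
L4 α=1/3: [7802/45, 5951/45, 4708/45]
L5 α=1/3: [21094/135, 16627/135, 12386/135]
L6 α=1/3: [66218/405, 49049/405, 30712/405]
→ [164, 121, 76]

(0,1) stack=L1,L2,L3,L4; from [0,0,0]:
after L1 α=1/2: [13/2, 57/2, 121]
after L2 α=1/4: [347/8, 237/8, 487/4]
after L3 α=1/2: [1659/16, 1941/16, 851/8]
after L4 α=1/2: [4683/32, 2293/32, 971/16]
= [146, 72, 61]

query (0,0) [L1,L2,L3,L4] — begin 0,0,0
+L1 (α=1) → [243, 133, 183]
+L2 (α=1/3) → [676/3, 132, 521/3]
+L3 (α=1/7) → [1476/7, 898/7, 155]
+L4 (α=2/3) → [4990/21, 3782/21, 665/3]
= [238, 180, 222]


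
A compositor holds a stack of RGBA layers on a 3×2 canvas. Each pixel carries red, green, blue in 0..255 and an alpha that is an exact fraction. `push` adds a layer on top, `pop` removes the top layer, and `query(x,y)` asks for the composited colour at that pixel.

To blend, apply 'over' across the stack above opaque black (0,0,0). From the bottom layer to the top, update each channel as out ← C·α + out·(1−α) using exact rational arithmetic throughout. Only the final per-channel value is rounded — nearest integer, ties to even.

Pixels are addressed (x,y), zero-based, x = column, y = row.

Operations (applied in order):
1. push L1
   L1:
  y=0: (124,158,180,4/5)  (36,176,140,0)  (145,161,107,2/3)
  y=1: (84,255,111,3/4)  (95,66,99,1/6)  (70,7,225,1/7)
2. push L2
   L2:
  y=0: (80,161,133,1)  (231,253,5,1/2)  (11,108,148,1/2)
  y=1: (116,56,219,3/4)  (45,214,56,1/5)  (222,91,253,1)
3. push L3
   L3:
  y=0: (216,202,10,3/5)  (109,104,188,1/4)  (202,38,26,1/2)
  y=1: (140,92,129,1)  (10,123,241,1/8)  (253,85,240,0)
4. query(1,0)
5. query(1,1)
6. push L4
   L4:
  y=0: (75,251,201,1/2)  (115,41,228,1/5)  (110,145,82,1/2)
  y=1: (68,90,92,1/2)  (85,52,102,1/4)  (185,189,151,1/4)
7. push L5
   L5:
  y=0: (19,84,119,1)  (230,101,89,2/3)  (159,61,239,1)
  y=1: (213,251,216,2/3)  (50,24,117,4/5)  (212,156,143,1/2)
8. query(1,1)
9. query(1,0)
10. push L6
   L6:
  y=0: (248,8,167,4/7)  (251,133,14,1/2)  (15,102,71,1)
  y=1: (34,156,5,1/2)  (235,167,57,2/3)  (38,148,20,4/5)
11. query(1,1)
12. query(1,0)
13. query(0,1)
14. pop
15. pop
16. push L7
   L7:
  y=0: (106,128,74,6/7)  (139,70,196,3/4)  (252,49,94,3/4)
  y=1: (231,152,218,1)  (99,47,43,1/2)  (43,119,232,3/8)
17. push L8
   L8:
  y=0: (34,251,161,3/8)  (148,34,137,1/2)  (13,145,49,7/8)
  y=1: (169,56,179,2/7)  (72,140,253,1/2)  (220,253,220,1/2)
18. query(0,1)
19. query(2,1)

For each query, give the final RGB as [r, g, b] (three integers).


at x=1,y=0 over L1,L2,L3:
after L1 α=0: [0, 0, 0]
after L2 α=1/2: [231/2, 253/2, 5/2]
after L3 α=1/4: [911/8, 967/8, 391/8]
= [114, 121, 49]

query (1,1) [L1,L2,L3] — begin 0,0,0
L1 α=1/6: [95/6, 11, 33/2]
L2 α=1/5: [65/3, 258/5, 122/5]
L3 α=1/8: [485/24, 2421/40, 2059/40]
= [20, 61, 51]

at x=1,y=1 over L1,L2,L3,L4,L5:
L1 α=1/6: [95/6, 11, 33/2]
L2 α=1/5: [65/3, 258/5, 122/5]
L3 α=1/8: [485/24, 2421/40, 2059/40]
L4 α=1/4: [1165/32, 9343/160, 10257/160]
L5 α=4/5: [1513/32, 24703/800, 85137/800]
= [47, 31, 106]

(1,0) stack=L1,L2,L3,L4,L5; from [0,0,0]:
L1 α=0: [0, 0, 0]
L2 α=1/2: [231/2, 253/2, 5/2]
L3 α=1/4: [911/8, 967/8, 391/8]
L4 α=1/5: [1141/10, 1049/10, 847/10]
L5 α=2/3: [5741/30, 1023/10, 2627/30]
→ [191, 102, 88]

query (1,1) [L1,L2,L3,L4,L5,L6] — begin 0,0,0
after L1 α=1/6: [95/6, 11, 33/2]
after L2 α=1/5: [65/3, 258/5, 122/5]
after L3 α=1/8: [485/24, 2421/40, 2059/40]
after L4 α=1/4: [1165/32, 9343/160, 10257/160]
after L5 α=4/5: [1513/32, 24703/800, 85137/800]
after L6 α=2/3: [16553/96, 97301/800, 58779/800]
rounded: [172, 122, 73]

at x=1,y=0 over L1,L2,L3,L4,L5,L6:
after L1 α=0: [0, 0, 0]
after L2 α=1/2: [231/2, 253/2, 5/2]
after L3 α=1/4: [911/8, 967/8, 391/8]
after L4 α=1/5: [1141/10, 1049/10, 847/10]
after L5 α=2/3: [5741/30, 1023/10, 2627/30]
after L6 α=1/2: [13271/60, 2353/20, 3047/60]
= [221, 118, 51]

at x=0,y=1 over L1,L2,L3,L4,L5,L6:
+L1 (α=3/4) → [63, 765/4, 333/4]
+L2 (α=3/4) → [411/4, 1437/16, 2961/16]
+L3 (α=1) → [140, 92, 129]
+L4 (α=1/2) → [104, 91, 221/2]
+L5 (α=2/3) → [530/3, 593/3, 1085/6]
+L6 (α=1/2) → [316/3, 1061/6, 1115/12]
= [105, 177, 93]

at x=0,y=1 over L1,L2,L3,L4,L7,L8:
after L1 α=3/4: [63, 765/4, 333/4]
after L2 α=3/4: [411/4, 1437/16, 2961/16]
after L3 α=1: [140, 92, 129]
after L4 α=1/2: [104, 91, 221/2]
after L7 α=1: [231, 152, 218]
after L8 α=2/7: [1493/7, 872/7, 1448/7]
rounded: [213, 125, 207]

at x=2,y=1 over L1,L2,L3,L4,L7,L8:
L1 α=1/7: [10, 1, 225/7]
L2 α=1: [222, 91, 253]
L3 α=0: [222, 91, 253]
L4 α=1/4: [851/4, 231/2, 455/2]
L7 α=3/8: [4771/32, 1869/16, 3667/16]
L8 α=1/2: [11811/64, 5917/32, 7187/32]
rounded: [185, 185, 225]


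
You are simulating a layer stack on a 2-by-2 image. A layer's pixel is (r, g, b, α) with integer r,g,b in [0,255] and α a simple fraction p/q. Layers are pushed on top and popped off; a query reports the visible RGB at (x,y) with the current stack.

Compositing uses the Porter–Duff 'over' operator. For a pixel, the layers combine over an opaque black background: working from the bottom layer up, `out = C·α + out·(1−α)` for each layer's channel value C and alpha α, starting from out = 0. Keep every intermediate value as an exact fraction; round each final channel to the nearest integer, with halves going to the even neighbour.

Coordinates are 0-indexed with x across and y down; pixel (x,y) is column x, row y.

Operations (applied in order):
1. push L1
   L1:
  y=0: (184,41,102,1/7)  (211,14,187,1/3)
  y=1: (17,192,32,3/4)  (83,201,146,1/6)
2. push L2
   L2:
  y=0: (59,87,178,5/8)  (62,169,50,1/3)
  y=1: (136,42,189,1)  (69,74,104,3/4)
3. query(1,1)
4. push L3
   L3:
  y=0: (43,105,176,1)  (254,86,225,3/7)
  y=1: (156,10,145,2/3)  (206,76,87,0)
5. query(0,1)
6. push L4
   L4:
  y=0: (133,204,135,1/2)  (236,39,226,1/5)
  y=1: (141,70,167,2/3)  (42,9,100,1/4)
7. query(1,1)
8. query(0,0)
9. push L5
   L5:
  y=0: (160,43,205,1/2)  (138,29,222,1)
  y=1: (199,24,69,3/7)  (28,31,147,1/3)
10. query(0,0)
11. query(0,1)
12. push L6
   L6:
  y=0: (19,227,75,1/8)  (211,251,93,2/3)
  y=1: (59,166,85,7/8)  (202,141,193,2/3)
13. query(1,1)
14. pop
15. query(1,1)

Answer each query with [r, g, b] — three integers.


at x=1,y=1 over L1,L2:
after L1 α=1/6: [83/6, 67/2, 73/3]
after L2 α=3/4: [1325/24, 511/8, 1009/12]
= [55, 64, 84]

at x=0,y=1 over L1,L2,L3:
+L1 (α=3/4) → [51/4, 144, 24]
+L2 (α=1) → [136, 42, 189]
+L3 (α=2/3) → [448/3, 62/3, 479/3]
rounded: [149, 21, 160]

query (1,1) [L1,L2,L3,L4] — begin 0,0,0
+L1 (α=1/6) → [83/6, 67/2, 73/3]
+L2 (α=3/4) → [1325/24, 511/8, 1009/12]
+L3 (α=0) → [1325/24, 511/8, 1009/12]
+L4 (α=1/4) → [1661/32, 1605/32, 1409/16]
rounded: [52, 50, 88]

(0,0) stack=L1,L2,L3,L4; from [0,0,0]:
after L1 α=1/7: [184/7, 41/7, 102/7]
after L2 α=5/8: [2617/56, 396/7, 817/7]
after L3 α=1: [43, 105, 176]
after L4 α=1/2: [88, 309/2, 311/2]
rounded: [88, 154, 156]

query (0,0) [L1,L2,L3,L4,L5] — begin 0,0,0
after L1 α=1/7: [184/7, 41/7, 102/7]
after L2 α=5/8: [2617/56, 396/7, 817/7]
after L3 α=1: [43, 105, 176]
after L4 α=1/2: [88, 309/2, 311/2]
after L5 α=1/2: [124, 395/4, 721/4]
rounded: [124, 99, 180]

at x=0,y=1 over L1,L2,L3,L4,L5:
+L1 (α=3/4) → [51/4, 144, 24]
+L2 (α=1) → [136, 42, 189]
+L3 (α=2/3) → [448/3, 62/3, 479/3]
+L4 (α=2/3) → [1294/9, 482/9, 1481/9]
+L5 (α=3/7) → [1507/9, 368/9, 7787/63]
= [167, 41, 124]

at x=1,y=1 over L1,L2,L3,L4,L5,L6:
after L1 α=1/6: [83/6, 67/2, 73/3]
after L2 α=3/4: [1325/24, 511/8, 1009/12]
after L3 α=0: [1325/24, 511/8, 1009/12]
after L4 α=1/4: [1661/32, 1605/32, 1409/16]
after L5 α=1/3: [703/16, 2101/48, 2585/24]
after L6 α=2/3: [2389/16, 15637/144, 11849/72]
= [149, 109, 165]

query (1,1) [L1,L2,L3,L4,L5] — begin 0,0,0
L1 α=1/6: [83/6, 67/2, 73/3]
L2 α=3/4: [1325/24, 511/8, 1009/12]
L3 α=0: [1325/24, 511/8, 1009/12]
L4 α=1/4: [1661/32, 1605/32, 1409/16]
L5 α=1/3: [703/16, 2101/48, 2585/24]
→ [44, 44, 108]


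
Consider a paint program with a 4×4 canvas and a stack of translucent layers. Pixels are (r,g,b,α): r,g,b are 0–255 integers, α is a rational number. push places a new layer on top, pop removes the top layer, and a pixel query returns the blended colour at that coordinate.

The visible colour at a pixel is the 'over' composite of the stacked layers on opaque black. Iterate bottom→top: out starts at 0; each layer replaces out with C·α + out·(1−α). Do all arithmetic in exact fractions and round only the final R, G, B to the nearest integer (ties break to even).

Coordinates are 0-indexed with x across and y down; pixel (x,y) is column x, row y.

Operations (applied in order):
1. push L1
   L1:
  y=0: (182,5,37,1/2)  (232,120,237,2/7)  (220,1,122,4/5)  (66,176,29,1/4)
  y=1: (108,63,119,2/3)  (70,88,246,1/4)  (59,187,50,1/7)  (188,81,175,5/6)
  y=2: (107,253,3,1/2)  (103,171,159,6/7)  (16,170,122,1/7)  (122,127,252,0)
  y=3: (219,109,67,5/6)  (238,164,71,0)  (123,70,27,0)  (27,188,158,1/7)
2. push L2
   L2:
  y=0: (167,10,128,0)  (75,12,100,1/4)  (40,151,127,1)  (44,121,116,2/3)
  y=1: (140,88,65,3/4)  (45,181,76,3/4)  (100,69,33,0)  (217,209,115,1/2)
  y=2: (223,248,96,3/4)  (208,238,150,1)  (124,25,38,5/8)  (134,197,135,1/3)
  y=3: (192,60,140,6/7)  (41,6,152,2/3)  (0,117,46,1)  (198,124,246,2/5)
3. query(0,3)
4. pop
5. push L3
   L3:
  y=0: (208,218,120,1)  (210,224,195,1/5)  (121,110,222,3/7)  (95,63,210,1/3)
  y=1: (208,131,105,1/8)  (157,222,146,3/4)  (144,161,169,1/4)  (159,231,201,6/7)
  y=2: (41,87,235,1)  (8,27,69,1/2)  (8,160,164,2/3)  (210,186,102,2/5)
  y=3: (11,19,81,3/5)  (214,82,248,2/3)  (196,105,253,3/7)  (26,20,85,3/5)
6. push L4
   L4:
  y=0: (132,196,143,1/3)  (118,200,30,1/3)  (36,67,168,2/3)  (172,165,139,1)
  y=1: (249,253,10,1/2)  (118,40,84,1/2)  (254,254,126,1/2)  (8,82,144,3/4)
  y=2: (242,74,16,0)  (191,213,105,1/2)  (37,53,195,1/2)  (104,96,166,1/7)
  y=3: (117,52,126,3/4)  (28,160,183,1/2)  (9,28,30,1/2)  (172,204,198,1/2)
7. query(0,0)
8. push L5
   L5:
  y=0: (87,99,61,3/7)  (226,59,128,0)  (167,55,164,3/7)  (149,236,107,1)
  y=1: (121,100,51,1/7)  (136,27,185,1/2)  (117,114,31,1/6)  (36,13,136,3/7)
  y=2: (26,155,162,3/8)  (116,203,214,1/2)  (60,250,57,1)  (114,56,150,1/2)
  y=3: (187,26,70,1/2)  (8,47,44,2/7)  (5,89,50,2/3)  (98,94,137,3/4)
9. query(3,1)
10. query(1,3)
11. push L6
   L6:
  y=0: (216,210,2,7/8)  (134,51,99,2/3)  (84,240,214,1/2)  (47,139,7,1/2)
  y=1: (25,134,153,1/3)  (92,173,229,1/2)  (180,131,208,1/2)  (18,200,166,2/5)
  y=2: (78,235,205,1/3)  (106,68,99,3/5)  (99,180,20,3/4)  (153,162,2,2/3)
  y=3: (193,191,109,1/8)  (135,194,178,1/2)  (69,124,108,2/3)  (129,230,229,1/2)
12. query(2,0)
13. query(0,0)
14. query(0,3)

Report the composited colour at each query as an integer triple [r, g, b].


at x=0,y=3 over L1,L2:
+L1 (α=5/6) → [365/2, 545/6, 335/6]
+L2 (α=6/7) → [2669/14, 2705/42, 5375/42]
= [191, 64, 128]

(0,0) stack=L1,L3,L4; from [0,0,0]:
after L1 α=1/2: [91, 5/2, 37/2]
after L3 α=1: [208, 218, 120]
after L4 α=1/3: [548/3, 632/3, 383/3]
= [183, 211, 128]

at x=3,y=1 over L1,L3,L4,L5:
L1 α=5/6: [470/3, 135/2, 875/6]
L3 α=6/7: [476/3, 2907/14, 8111/42]
L4 α=3/4: [137/3, 6351/56, 26255/168]
L5 α=3/7: [872/21, 6897/98, 43391/294]
→ [42, 70, 148]

at x=1,y=3 over L1,L3,L4,L5:
L1 α=0: [0, 0, 0]
L3 α=2/3: [428/3, 164/3, 496/3]
L4 α=1/2: [256/3, 322/3, 1045/6]
L5 α=2/7: [1328/21, 1892/21, 5753/42]
= [63, 90, 137]

(2,0) stack=L1,L3,L4,L5,L6; from [0,0,0]:
after L1 α=4/5: [176, 4/5, 488/5]
after L3 α=3/7: [1067/7, 238/5, 5282/35]
after L4 α=2/3: [1571/21, 908/15, 17042/105]
after L5 α=3/7: [16805/147, 6107/105, 119828/735]
after L6 α=1/2: [29153/294, 31307/210, 138559/735]
= [99, 149, 189]

(0,0) stack=L1,L3,L4,L5,L6; from [0,0,0]:
after L1 α=1/2: [91, 5/2, 37/2]
after L3 α=1: [208, 218, 120]
after L4 α=1/3: [548/3, 632/3, 383/3]
after L5 α=3/7: [425/3, 3419/21, 2081/21]
after L6 α=7/8: [4961/24, 34289/168, 2375/168]
rounded: [207, 204, 14]

query (0,3) [L1,L3,L4,L5,L6] — begin 0,0,0
after L1 α=5/6: [365/2, 545/6, 335/6]
after L3 α=3/5: [398/5, 716/15, 1064/15]
after L4 α=3/4: [2153/20, 764/15, 3367/30]
after L5 α=1/2: [5893/40, 577/15, 5467/60]
after L6 α=1/8: [48971/320, 863/15, 44809/480]
→ [153, 58, 93]


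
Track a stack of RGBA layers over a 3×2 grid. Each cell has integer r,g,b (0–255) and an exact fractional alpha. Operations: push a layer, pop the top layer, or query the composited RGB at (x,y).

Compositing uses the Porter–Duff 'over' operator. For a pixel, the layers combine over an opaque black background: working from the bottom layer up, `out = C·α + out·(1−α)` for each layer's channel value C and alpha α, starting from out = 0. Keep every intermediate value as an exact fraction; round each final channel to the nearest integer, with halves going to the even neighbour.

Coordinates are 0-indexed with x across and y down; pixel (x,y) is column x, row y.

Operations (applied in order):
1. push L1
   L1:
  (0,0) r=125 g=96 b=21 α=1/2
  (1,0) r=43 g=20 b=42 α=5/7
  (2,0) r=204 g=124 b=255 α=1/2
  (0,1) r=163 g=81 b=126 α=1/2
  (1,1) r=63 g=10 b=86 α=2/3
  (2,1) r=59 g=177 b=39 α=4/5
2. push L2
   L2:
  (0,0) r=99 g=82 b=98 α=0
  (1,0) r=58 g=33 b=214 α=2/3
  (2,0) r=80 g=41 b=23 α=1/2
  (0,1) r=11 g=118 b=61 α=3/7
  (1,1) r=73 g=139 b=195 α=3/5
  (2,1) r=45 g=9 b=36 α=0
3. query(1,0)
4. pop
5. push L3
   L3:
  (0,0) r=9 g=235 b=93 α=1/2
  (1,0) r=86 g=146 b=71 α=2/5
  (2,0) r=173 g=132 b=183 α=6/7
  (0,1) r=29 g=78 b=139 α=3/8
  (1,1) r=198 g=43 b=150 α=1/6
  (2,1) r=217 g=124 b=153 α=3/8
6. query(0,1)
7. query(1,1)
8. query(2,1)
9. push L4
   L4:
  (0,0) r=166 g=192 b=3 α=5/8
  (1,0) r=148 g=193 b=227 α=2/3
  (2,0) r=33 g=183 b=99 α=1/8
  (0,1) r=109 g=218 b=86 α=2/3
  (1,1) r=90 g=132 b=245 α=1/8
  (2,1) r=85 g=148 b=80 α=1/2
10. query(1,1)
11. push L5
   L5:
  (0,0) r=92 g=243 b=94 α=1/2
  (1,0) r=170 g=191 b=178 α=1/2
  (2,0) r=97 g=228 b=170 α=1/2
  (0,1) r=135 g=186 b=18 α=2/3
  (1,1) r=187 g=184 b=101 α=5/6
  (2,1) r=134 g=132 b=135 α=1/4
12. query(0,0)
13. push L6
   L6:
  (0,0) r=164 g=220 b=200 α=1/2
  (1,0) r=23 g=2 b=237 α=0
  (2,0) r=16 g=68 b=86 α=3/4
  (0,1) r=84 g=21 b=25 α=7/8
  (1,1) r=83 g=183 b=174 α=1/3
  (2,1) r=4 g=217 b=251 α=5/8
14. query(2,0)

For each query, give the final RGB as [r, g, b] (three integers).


at x=1,y=0 over L1,L2:
after L1 α=5/7: [215/7, 100/7, 30]
after L2 α=2/3: [1027/21, 562/21, 458/3]
rounded: [49, 27, 153]

query (0,1) [L1,L3] — begin 0,0,0
after L1 α=1/2: [163/2, 81/2, 63]
after L3 α=3/8: [989/16, 873/16, 183/2]
= [62, 55, 92]

query (1,1) [L1,L3] — begin 0,0,0
after L1 α=2/3: [42, 20/3, 172/3]
after L3 α=1/6: [68, 229/18, 655/9]
rounded: [68, 13, 73]

(2,1) stack=L1,L3; from [0,0,0]:
+L1 (α=4/5) → [236/5, 708/5, 156/5]
+L3 (α=3/8) → [887/8, 135, 615/8]
= [111, 135, 77]

at x=1,y=1 over L1,L3,L4:
after L1 α=2/3: [42, 20/3, 172/3]
after L3 α=1/6: [68, 229/18, 655/9]
after L4 α=1/8: [283/4, 3979/144, 3395/36]
→ [71, 28, 94]

at x=0,y=0 over L1,L3,L4,L5:
L1 α=1/2: [125/2, 48, 21/2]
L3 α=1/2: [143/4, 283/2, 207/4]
L4 α=5/8: [3749/32, 2769/16, 681/32]
L5 α=1/2: [6693/64, 6657/32, 3689/64]
rounded: [105, 208, 58]

at x=2,y=0 over L1,L3,L4,L5,L6:
+L1 (α=1/2) → [102, 62, 255/2]
+L3 (α=6/7) → [1140/7, 122, 2451/14]
+L4 (α=1/8) → [1173/8, 1037/8, 2649/16]
+L5 (α=1/2) → [1949/16, 2861/16, 5369/32]
+L6 (α=3/4) → [2717/64, 6125/64, 13625/128]
rounded: [42, 96, 106]


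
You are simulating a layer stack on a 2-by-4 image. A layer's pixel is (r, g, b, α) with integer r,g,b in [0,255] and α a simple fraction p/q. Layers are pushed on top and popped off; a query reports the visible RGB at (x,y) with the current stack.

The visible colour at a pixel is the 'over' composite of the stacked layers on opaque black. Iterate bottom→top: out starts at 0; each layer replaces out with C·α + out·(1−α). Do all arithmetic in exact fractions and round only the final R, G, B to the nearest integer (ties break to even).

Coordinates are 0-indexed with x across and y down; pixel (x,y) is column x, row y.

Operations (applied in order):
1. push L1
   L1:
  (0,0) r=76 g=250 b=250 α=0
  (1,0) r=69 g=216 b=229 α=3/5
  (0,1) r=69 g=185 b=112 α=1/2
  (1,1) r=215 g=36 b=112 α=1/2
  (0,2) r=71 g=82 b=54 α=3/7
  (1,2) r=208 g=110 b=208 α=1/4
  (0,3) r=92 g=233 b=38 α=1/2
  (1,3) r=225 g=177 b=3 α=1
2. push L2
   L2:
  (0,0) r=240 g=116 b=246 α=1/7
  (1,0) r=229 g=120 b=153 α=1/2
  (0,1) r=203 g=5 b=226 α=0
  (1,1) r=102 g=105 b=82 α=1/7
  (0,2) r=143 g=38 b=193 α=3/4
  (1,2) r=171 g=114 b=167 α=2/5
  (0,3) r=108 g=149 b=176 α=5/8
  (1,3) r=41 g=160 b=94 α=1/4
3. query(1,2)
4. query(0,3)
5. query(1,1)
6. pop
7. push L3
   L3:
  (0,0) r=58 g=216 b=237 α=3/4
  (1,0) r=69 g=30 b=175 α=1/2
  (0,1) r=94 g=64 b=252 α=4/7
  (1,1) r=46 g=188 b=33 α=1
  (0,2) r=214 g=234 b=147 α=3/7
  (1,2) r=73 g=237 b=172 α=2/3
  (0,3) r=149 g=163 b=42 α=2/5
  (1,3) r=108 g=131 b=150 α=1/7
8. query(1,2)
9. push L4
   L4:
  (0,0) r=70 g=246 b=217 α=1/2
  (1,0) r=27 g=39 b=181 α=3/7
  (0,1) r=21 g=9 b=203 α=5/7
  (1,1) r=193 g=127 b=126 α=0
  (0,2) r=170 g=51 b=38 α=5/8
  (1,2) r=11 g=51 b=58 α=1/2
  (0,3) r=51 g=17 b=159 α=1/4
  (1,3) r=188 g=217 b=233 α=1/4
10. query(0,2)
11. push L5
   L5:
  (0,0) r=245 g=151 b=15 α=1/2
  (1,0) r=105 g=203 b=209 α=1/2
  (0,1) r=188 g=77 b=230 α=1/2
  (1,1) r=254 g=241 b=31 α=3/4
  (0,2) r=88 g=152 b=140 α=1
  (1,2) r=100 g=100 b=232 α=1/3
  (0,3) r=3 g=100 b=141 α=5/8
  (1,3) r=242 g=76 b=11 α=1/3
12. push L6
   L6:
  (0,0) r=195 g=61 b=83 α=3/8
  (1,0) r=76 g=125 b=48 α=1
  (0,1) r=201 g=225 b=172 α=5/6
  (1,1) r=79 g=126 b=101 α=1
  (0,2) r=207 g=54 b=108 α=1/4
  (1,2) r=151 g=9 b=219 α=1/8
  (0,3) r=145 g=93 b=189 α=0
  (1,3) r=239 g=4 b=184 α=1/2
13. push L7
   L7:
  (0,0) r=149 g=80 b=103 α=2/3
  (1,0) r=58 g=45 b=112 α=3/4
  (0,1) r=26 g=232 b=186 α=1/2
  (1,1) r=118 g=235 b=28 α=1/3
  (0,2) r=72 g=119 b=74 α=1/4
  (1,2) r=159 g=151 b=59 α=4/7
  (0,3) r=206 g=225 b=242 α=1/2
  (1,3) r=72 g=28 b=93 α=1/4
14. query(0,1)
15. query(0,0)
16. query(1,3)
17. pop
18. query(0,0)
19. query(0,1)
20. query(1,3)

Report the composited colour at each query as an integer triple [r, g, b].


query (1,2) [L1,L2] — begin 0,0,0
after L1 α=1/4: [52, 55/2, 52]
after L2 α=2/5: [498/5, 621/10, 98]
= [100, 62, 98]

query (0,3) [L1,L2] — begin 0,0,0
+L1 (α=1/2) → [46, 233/2, 19]
+L2 (α=5/8) → [339/4, 2189/16, 937/8]
= [85, 137, 117]

(1,1) stack=L1,L2; from [0,0,0]:
+L1 (α=1/2) → [215/2, 18, 56]
+L2 (α=1/7) → [747/7, 213/7, 418/7]
rounded: [107, 30, 60]

at x=1,y=2 over L1,L3:
+L1 (α=1/4) → [52, 55/2, 52]
+L3 (α=2/3) → [66, 1003/6, 132]
rounded: [66, 167, 132]

(0,2) stack=L1,L3,L4; from [0,0,0]:
after L1 α=3/7: [213/7, 246/7, 162/7]
after L3 α=3/7: [5346/49, 5898/49, 3735/49]
after L4 α=5/8: [7211/49, 30189/392, 20515/392]
= [147, 77, 52]

at x=0,y=1 over L1,L3,L4,L5,L6,L7:
after L1 α=1/2: [69/2, 185/2, 56]
after L3 α=4/7: [137/2, 1067/14, 168]
after L4 α=5/7: [242/7, 1382/49, 193]
after L5 α=1/2: [779/7, 5155/98, 423/2]
after L6 α=5/6: [3907/21, 115405/588, 2143/12]
after L7 α=1/2: [4453/42, 251821/1176, 4375/24]
= [106, 214, 182]

(0,0) stack=L1,L3,L4,L5,L6,L7; from [0,0,0]:
+L1 (α=0) → [0, 0, 0]
+L3 (α=3/4) → [87/2, 162, 711/4]
+L4 (α=1/2) → [227/4, 204, 1579/8]
+L5 (α=1/2) → [1207/8, 355/2, 1699/16]
+L6 (α=3/8) → [10715/64, 2141/16, 12479/128]
+L7 (α=2/3) → [9929/64, 1567/16, 12949/128]
= [155, 98, 101]

query (1,3) [L1,L3,L4,L5,L6,L7] — begin 0,0,0
+L1 (α=1) → [225, 177, 3]
+L3 (α=1/7) → [1458/7, 1193/7, 24]
+L4 (α=1/4) → [2845/14, 2549/14, 305/4]
+L5 (α=1/3) → [1513/7, 1027/7, 109/2]
+L6 (α=1/2) → [1593/7, 1055/14, 477/4]
+L7 (α=1/4) → [5283/28, 3557/56, 1803/16]
→ [189, 64, 113]

at x=0,y=0 over L1,L3,L4,L5,L6:
after L1 α=0: [0, 0, 0]
after L3 α=3/4: [87/2, 162, 711/4]
after L4 α=1/2: [227/4, 204, 1579/8]
after L5 α=1/2: [1207/8, 355/2, 1699/16]
after L6 α=3/8: [10715/64, 2141/16, 12479/128]
= [167, 134, 97]

(0,1) stack=L1,L3,L4,L5,L6; from [0,0,0]:
+L1 (α=1/2) → [69/2, 185/2, 56]
+L3 (α=4/7) → [137/2, 1067/14, 168]
+L4 (α=5/7) → [242/7, 1382/49, 193]
+L5 (α=1/2) → [779/7, 5155/98, 423/2]
+L6 (α=5/6) → [3907/21, 115405/588, 2143/12]
= [186, 196, 179]

(1,3) stack=L1,L3,L4,L5,L6; from [0,0,0]:
+L1 (α=1) → [225, 177, 3]
+L3 (α=1/7) → [1458/7, 1193/7, 24]
+L4 (α=1/4) → [2845/14, 2549/14, 305/4]
+L5 (α=1/3) → [1513/7, 1027/7, 109/2]
+L6 (α=1/2) → [1593/7, 1055/14, 477/4]
= [228, 75, 119]


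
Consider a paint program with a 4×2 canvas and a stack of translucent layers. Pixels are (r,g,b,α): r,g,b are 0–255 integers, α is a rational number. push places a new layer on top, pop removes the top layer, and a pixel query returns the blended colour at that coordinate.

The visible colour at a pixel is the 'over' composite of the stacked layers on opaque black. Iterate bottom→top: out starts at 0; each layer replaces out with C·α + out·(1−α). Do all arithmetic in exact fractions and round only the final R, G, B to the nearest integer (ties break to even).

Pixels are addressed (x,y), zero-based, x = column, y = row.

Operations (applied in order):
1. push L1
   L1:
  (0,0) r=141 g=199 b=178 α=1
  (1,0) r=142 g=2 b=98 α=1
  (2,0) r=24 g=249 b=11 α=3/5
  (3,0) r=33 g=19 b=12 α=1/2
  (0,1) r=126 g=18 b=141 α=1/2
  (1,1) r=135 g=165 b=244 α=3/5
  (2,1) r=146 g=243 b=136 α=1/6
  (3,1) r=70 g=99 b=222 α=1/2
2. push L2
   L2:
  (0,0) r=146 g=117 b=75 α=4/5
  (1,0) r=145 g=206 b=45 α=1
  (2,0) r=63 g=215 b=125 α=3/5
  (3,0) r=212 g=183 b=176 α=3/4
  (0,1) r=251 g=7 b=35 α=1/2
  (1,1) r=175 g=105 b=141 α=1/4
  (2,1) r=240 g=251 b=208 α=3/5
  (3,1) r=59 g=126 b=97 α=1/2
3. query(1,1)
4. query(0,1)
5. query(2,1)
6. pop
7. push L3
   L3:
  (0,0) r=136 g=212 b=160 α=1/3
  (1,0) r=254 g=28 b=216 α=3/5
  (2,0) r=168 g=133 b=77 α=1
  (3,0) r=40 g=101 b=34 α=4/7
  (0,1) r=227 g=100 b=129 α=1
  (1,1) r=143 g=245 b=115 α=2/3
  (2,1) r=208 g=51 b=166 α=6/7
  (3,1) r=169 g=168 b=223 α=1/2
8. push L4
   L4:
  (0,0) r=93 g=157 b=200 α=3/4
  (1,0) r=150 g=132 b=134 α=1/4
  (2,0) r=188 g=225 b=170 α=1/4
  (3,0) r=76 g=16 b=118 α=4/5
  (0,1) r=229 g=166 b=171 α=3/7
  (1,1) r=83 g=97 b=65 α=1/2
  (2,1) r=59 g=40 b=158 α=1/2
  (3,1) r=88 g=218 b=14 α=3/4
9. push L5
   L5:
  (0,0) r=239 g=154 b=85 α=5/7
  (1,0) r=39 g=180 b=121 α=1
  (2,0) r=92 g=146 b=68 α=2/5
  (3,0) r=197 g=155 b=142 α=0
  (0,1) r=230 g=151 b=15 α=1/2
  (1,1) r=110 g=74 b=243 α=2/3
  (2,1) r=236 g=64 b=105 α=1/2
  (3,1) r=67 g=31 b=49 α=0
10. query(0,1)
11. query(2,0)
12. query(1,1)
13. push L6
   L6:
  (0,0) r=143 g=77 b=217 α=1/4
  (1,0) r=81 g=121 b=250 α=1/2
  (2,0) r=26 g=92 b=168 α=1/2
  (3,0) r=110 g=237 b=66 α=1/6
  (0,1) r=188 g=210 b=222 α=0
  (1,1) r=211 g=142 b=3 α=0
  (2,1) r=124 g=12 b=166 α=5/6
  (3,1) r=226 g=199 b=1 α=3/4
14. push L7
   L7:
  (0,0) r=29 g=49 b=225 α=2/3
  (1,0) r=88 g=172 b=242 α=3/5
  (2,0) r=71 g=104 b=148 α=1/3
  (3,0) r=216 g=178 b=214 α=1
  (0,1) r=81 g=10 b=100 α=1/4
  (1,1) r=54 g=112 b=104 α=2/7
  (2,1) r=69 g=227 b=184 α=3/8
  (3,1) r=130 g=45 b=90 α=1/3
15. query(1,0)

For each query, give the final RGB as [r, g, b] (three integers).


(1,1) stack=L1,L2; from [0,0,0]:
L1 α=3/5: [81, 99, 732/5]
L2 α=1/4: [209/2, 201/2, 2901/20]
→ [104, 100, 145]

(0,1) stack=L1,L2; from [0,0,0]:
L1 α=1/2: [63, 9, 141/2]
L2 α=1/2: [157, 8, 211/4]
= [157, 8, 53]

query (2,1) [L1,L2] — begin 0,0,0
L1 α=1/6: [73/3, 81/2, 68/3]
L2 α=3/5: [2306/15, 834/5, 2008/15]
→ [154, 167, 134]

(0,1) stack=L1,L3,L4,L5; from [0,0,0]:
+L1 (α=1/2) → [63, 9, 141/2]
+L3 (α=1) → [227, 100, 129]
+L4 (α=3/7) → [1595/7, 898/7, 147]
+L5 (α=1/2) → [3205/14, 1955/14, 81]
rounded: [229, 140, 81]

at x=2,y=0 over L1,L3,L4,L5:
L1 α=3/5: [72/5, 747/5, 33/5]
L3 α=1: [168, 133, 77]
L4 α=1/4: [173, 156, 401/4]
L5 α=2/5: [703/5, 152, 1747/20]
rounded: [141, 152, 87]

query (1,1) [L1,L3,L4,L5] — begin 0,0,0
L1 α=3/5: [81, 99, 732/5]
L3 α=2/3: [367/3, 589/3, 1882/15]
L4 α=1/2: [308/3, 440/3, 2857/30]
L5 α=2/3: [968/9, 884/9, 17437/90]
rounded: [108, 98, 194]

query (1,0) [L1,L3,L4,L5,L6,L7] — begin 0,0,0
after L1 α=1: [142, 2, 98]
after L3 α=3/5: [1046/5, 88/5, 844/5]
after L4 α=1/4: [972/5, 231/5, 1601/10]
after L5 α=1: [39, 180, 121]
after L6 α=1/2: [60, 301/2, 371/2]
after L7 α=3/5: [384/5, 817/5, 1097/5]
→ [77, 163, 219]


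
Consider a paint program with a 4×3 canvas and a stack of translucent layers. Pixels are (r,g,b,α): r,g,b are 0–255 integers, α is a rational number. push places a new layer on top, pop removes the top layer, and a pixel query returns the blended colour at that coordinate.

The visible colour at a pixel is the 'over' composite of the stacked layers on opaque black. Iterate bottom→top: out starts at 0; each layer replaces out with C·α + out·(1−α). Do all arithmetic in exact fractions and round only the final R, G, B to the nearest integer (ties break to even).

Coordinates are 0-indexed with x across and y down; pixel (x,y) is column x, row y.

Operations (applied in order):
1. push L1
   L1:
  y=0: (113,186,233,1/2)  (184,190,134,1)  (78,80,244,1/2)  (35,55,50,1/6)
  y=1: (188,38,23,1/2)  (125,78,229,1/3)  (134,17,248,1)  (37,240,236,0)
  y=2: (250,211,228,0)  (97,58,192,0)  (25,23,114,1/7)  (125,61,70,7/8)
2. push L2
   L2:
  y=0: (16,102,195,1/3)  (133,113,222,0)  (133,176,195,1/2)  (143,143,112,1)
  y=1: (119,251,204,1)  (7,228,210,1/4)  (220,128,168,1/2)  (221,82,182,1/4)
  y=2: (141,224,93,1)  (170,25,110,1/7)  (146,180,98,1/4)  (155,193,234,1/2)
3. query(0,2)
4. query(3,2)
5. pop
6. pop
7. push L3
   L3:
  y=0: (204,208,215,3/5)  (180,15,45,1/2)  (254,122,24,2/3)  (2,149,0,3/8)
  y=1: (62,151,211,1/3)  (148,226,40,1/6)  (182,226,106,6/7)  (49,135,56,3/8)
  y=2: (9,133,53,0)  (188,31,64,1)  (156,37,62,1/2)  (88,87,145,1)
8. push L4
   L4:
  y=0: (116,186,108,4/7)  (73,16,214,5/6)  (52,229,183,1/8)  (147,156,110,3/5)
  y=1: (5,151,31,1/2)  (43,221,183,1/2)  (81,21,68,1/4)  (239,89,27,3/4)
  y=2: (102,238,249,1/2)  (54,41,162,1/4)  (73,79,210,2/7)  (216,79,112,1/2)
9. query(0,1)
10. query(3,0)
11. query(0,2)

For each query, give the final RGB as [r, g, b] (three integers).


query (0,2) [L1,L2] — begin 0,0,0
L1 α=0: [0, 0, 0]
L2 α=1: [141, 224, 93]
→ [141, 224, 93]

(3,2) stack=L1,L2; from [0,0,0]:
L1 α=7/8: [875/8, 427/8, 245/4]
L2 α=1/2: [2115/16, 1971/16, 1181/8]
rounded: [132, 123, 148]

query (0,1) [L3,L4] — begin 0,0,0
L3 α=1/3: [62/3, 151/3, 211/3]
L4 α=1/2: [77/6, 302/3, 152/3]
= [13, 101, 51]

(3,0) stack=L3,L4; from [0,0,0]:
L3 α=3/8: [3/4, 447/8, 0]
L4 α=3/5: [177/2, 2319/20, 66]
→ [88, 116, 66]

query (0,2) [L3,L4] — begin 0,0,0
L3 α=0: [0, 0, 0]
L4 α=1/2: [51, 119, 249/2]
rounded: [51, 119, 124]


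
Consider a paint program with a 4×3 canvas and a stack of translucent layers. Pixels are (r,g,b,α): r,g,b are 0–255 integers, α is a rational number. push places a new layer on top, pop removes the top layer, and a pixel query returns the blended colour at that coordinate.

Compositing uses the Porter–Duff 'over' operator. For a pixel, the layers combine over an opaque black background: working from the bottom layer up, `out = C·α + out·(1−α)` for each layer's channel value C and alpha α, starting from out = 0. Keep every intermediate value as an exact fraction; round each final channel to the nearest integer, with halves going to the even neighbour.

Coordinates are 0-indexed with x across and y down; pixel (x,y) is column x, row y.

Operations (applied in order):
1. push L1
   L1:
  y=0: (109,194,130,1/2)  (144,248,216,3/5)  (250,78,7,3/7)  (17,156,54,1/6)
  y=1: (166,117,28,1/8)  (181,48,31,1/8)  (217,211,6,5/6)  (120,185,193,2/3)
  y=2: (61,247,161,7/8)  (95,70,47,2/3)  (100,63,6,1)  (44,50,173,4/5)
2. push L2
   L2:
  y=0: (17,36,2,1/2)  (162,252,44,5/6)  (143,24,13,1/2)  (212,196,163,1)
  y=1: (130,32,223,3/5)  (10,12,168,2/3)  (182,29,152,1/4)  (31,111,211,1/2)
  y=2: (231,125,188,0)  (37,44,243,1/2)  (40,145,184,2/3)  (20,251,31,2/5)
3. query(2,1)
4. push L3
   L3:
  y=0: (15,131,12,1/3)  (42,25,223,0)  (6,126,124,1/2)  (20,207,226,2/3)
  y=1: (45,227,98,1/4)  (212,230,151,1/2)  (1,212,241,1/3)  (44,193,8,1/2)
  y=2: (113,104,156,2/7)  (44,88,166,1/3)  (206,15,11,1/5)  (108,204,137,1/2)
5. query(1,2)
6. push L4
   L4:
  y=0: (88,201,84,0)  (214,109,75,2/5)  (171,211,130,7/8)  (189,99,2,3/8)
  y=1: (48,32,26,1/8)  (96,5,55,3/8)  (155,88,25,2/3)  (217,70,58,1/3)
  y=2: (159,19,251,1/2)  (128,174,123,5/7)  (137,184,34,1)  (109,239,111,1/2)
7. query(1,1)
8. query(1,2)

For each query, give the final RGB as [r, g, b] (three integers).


query (2,1) [L1,L2] — begin 0,0,0
L1 α=5/6: [1085/6, 1055/6, 5]
L2 α=1/4: [1449/8, 1113/8, 167/4]
rounded: [181, 139, 42]

query (1,2) [L1,L2,L3] — begin 0,0,0
L1 α=2/3: [190/3, 140/3, 94/3]
L2 α=1/2: [301/6, 136/3, 823/6]
L3 α=1/3: [433/9, 536/9, 1321/9]
→ [48, 60, 147]

(1,1) stack=L1,L2,L3,L4; from [0,0,0]:
after L1 α=1/8: [181/8, 6, 31/8]
after L2 α=2/3: [341/24, 10, 2719/24]
after L3 α=1/2: [5429/48, 120, 6343/48]
after L4 α=3/8: [40969/384, 615/8, 39635/384]
rounded: [107, 77, 103]

query (1,2) [L1,L2,L3,L4] — begin 0,0,0
+L1 (α=2/3) → [190/3, 140/3, 94/3]
+L2 (α=1/2) → [301/6, 136/3, 823/6]
+L3 (α=1/3) → [433/9, 536/9, 1321/9]
+L4 (α=5/7) → [6626/63, 8902/63, 8177/63]
→ [105, 141, 130]


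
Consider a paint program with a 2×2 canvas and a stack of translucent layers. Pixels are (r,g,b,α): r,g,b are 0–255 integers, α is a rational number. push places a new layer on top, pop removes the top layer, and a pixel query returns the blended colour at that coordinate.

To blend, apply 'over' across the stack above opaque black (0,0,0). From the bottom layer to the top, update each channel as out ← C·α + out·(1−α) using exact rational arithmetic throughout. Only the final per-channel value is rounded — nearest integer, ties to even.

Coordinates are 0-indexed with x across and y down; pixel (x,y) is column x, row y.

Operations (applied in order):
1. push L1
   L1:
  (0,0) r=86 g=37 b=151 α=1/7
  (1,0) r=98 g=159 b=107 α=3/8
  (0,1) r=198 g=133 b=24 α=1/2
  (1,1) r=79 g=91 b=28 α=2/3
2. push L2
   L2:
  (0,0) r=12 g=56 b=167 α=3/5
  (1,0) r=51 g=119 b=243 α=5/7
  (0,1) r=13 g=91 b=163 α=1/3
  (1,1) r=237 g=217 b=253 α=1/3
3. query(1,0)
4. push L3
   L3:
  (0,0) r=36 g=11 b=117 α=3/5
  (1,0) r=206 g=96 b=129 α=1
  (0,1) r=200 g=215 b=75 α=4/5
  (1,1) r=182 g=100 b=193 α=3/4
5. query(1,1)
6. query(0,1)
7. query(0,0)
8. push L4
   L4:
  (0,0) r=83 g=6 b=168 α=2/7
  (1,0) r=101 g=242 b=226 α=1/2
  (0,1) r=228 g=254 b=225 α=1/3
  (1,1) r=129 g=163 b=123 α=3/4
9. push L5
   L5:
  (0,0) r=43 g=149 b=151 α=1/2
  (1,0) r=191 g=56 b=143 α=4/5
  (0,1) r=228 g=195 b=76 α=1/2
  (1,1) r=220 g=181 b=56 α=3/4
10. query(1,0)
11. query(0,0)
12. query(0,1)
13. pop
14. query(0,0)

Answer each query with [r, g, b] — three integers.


(1,0) stack=L1,L2; from [0,0,0]:
L1 α=3/8: [147/4, 477/8, 321/8]
L2 α=5/7: [657/14, 2857/28, 5181/28]
→ [47, 102, 185]

at x=1,y=1 over L1,L2,L3:
after L1 α=2/3: [158/3, 182/3, 56/3]
after L2 α=1/3: [1027/9, 1015/9, 871/9]
after L3 α=3/4: [5941/36, 3715/36, 3041/18]
→ [165, 103, 169]

query (0,1) [L1,L2,L3] — begin 0,0,0
L1 α=1/2: [99, 133/2, 12]
L2 α=1/3: [211/3, 224/3, 187/3]
L3 α=4/5: [2611/15, 2804/15, 1087/15]
= [174, 187, 72]

at x=0,y=0 over L1,L2,L3:
L1 α=1/7: [86/7, 37/7, 151/7]
L2 α=3/5: [424/35, 250/7, 3809/35]
L3 α=3/5: [4628/175, 731/35, 19903/175]
rounded: [26, 21, 114]

query (1,0) [L1,L2,L3,L4,L5] — begin 0,0,0
after L1 α=3/8: [147/4, 477/8, 321/8]
after L2 α=5/7: [657/14, 2857/28, 5181/28]
after L3 α=1: [206, 96, 129]
after L4 α=1/2: [307/2, 169, 355/2]
after L5 α=4/5: [367/2, 393/5, 1499/10]
rounded: [184, 79, 150]

(0,0) stack=L1,L2,L3,L4,L5; from [0,0,0]:
+L1 (α=1/7) → [86/7, 37/7, 151/7]
+L2 (α=3/5) → [424/35, 250/7, 3809/35]
+L3 (α=3/5) → [4628/175, 731/35, 19903/175]
+L4 (α=2/7) → [10438/245, 815/49, 31663/245]
+L5 (α=1/2) → [20973/490, 4058/49, 34329/245]
= [43, 83, 140]

query (0,1) [L1,L2,L3,L4,L5] — begin 0,0,0
after L1 α=1/2: [99, 133/2, 12]
after L2 α=1/3: [211/3, 224/3, 187/3]
after L3 α=4/5: [2611/15, 2804/15, 1087/15]
after L4 α=1/3: [8642/45, 9418/45, 5549/45]
after L5 α=1/2: [9451/45, 18193/90, 8969/90]
= [210, 202, 100]

query (0,0) [L1,L2,L3,L4] — begin 0,0,0
L1 α=1/7: [86/7, 37/7, 151/7]
L2 α=3/5: [424/35, 250/7, 3809/35]
L3 α=3/5: [4628/175, 731/35, 19903/175]
L4 α=2/7: [10438/245, 815/49, 31663/245]
= [43, 17, 129]
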